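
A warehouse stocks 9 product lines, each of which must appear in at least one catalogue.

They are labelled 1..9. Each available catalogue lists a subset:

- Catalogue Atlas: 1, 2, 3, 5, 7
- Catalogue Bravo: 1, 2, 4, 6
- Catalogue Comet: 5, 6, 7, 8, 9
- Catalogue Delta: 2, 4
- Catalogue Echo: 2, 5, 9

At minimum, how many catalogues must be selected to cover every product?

3

Atlas and Bravo and Comet together: Atlas ∪ Bravo ∪ Comet = {1, 2, 3, 4, 5, 6, 7, 8, 9} — every product is covered.
Only Atlas contains 3, so Atlas is forced; the remaining 4 products need at least 2 more catalogues (each remaining catalogue adds at most 3) — so at least 3 catalogues are needed, and 3 is optimal.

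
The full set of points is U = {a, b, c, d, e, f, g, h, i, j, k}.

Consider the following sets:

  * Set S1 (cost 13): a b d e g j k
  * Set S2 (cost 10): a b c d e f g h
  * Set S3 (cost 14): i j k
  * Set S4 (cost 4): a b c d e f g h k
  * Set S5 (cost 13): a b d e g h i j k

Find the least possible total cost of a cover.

17

S4, S5 together cover every point (S4 ∪ S5 = {a, b, c, d, e, f, g, h, i, j, k}); total cost 4 + 13 = 17.
No covering selection has total cost below 17.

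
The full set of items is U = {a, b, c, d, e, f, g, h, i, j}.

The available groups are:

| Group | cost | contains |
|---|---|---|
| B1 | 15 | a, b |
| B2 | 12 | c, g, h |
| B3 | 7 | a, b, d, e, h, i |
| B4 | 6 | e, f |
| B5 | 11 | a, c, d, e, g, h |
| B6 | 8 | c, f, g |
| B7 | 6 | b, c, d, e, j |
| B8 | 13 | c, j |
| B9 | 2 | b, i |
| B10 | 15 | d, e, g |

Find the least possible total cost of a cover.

B3, B6, B7 together cover every item (B3 ∪ B6 ∪ B7 = {a, b, c, d, e, f, g, h, i, j}); total cost 7 + 8 + 6 = 21.
The greedy pick B9, B7, B3, B6 costs 23; no covering selection beats 21.

21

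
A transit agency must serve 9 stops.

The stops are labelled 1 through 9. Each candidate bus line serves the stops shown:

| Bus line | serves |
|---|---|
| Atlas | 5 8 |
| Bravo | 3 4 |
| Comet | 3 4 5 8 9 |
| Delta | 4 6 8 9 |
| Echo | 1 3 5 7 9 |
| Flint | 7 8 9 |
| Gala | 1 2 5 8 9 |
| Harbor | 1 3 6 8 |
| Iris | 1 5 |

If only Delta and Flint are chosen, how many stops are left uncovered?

4

Union of Delta, Flint = {4, 6, 7, 8, 9}.
Not covered: 1, 2, 3, 5 — 4 stops.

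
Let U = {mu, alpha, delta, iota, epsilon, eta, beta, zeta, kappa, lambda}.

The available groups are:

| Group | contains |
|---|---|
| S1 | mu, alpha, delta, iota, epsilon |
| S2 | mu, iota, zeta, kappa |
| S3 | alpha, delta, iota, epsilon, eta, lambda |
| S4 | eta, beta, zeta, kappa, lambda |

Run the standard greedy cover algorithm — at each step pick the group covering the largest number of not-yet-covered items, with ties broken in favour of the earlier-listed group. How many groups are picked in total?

Greedy: pick S3 (covers 6 new) → pick S2 (covers 3 new) → pick S4 (covers 1 new). Total picks: 3.
(The true minimum cover uses only 2 groups, so greedy is not optimal here.)

3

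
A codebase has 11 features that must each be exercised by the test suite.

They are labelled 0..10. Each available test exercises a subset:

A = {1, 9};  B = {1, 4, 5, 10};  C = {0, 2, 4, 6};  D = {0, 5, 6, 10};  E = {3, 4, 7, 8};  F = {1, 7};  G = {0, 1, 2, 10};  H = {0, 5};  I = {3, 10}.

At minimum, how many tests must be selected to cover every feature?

A and D and E and G together: A ∪ D ∪ E ∪ G = {0, 1, 2, 3, 4, 5, 6, 7, 8, 9, 10} — every feature is covered.
Only A contains 9, so A is forced; the remaining 9 features need at least 3 more tests (each remaining test adds at most 4) — so at least 4 tests are needed, and 4 is optimal.

4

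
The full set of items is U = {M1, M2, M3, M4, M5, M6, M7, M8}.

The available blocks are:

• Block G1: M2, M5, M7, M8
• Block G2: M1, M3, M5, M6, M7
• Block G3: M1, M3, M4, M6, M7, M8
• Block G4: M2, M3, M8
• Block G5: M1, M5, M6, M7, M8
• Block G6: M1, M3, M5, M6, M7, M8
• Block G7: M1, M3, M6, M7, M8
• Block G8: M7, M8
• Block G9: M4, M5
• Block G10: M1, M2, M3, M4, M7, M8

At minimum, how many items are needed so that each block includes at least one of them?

The 2 items {M5, M8} hit every block.
The blocks G4, G9 are pairwise disjoint, so any hitting set needs a separate item for each — at least 2. Hence 2 is optimal.

2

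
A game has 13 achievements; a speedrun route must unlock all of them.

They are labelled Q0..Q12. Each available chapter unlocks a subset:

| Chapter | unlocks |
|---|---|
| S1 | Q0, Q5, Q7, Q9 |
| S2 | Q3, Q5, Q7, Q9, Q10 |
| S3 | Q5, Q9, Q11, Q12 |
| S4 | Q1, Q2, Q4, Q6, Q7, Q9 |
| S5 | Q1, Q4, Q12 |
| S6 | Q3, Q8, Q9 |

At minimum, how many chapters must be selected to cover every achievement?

Take {S1, S2, S3, S4, S6}. Their union is {Q0, Q1, Q2, Q3, Q4, Q5, Q6, Q7, Q8, Q9, Q10, Q11, Q12}, which is all 13 achievements.
No 4 of the 6 chapters cover everything (all 15 combinations miss at least one achievement), so 5 is optimal.

5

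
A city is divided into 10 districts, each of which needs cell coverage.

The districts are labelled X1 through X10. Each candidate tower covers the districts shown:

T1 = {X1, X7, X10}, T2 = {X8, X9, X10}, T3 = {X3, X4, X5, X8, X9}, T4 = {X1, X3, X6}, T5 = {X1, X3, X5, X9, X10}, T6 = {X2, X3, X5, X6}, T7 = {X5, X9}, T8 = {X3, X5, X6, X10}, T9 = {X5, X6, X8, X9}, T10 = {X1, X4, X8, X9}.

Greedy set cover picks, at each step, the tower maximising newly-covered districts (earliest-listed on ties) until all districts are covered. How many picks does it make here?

Greedy: pick T3 (covers 5 new) → pick T1 (covers 3 new) → pick T6 (covers 2 new). Total picks: 3.

3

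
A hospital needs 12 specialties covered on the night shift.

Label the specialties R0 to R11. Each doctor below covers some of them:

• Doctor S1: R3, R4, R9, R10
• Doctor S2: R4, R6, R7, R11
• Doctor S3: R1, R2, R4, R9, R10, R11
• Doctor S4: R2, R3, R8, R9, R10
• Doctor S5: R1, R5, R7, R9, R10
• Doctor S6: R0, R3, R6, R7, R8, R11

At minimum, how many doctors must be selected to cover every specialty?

3

S3 and S5 and S6 together: S3 ∪ S5 ∪ S6 = {R0, R1, R2, R3, R4, R5, R6, R7, R8, R9, R10, R11} — every specialty is covered.
Only S6 contains R0, so S6 is forced; the remaining 6 specialties need at least 2 more doctors (each remaining doctor adds at most 5) — so at least 3 doctors are needed, and 3 is optimal.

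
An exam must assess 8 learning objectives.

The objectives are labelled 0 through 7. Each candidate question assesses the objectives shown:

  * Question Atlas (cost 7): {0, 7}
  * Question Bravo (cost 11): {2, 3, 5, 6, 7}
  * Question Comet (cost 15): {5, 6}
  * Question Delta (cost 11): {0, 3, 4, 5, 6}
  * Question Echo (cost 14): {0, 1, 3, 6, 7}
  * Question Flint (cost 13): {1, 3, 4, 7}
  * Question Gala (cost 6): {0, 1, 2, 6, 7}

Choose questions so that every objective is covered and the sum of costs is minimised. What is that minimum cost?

17

Delta, Gala together cover every objective (Delta ∪ Gala = {0, 1, 2, 3, 4, 5, 6, 7}); total cost 11 + 6 = 17.
No covering selection has total cost below 17.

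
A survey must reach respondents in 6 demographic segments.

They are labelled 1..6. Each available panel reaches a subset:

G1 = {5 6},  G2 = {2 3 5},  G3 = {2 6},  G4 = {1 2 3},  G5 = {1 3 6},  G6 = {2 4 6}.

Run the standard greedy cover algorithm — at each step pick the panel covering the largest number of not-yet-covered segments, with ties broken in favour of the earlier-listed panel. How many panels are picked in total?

Greedy: pick G2 (covers 3 new) → pick G5 (covers 2 new) → pick G6 (covers 1 new). Total picks: 3.

3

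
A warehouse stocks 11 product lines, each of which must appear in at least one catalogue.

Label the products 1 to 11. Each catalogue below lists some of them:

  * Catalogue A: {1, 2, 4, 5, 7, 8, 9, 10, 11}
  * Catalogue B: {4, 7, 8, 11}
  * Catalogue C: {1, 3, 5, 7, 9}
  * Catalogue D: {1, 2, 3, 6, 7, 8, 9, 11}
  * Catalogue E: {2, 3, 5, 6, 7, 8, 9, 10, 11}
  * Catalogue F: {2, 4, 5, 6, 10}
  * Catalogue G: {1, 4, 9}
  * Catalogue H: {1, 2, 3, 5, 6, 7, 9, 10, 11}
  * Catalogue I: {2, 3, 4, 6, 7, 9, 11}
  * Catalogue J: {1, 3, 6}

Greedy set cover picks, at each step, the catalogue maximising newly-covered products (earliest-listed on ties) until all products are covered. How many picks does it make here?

2

Greedy: pick A (covers 9 new) → pick D (covers 2 new). Total picks: 2.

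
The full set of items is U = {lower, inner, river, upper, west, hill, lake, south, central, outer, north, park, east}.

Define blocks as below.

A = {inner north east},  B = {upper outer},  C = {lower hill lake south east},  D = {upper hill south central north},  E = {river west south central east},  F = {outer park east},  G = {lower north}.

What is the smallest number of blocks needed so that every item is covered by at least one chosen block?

Take {A, C, D, E, F}. Their union is {lower, inner, river, upper, west, hill, lake, south, central, outer, north, park, east}, which is all 13 items.
No 4 of the 7 blocks cover everything (all 35 combinations miss at least one item), so 5 is optimal.

5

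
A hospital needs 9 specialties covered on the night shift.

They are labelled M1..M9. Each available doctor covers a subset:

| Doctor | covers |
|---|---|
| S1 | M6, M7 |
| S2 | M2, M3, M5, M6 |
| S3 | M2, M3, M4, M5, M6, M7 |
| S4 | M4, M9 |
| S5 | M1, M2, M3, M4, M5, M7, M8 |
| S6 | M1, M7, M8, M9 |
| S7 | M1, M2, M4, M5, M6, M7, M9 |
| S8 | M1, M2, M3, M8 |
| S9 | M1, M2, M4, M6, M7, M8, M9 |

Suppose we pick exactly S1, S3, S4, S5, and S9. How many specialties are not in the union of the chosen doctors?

Union of S1, S3, S4, S5, S9 = {M1, M2, M3, M4, M5, M6, M7, M8, M9} — that's every specialty, so 0 are uncovered.

0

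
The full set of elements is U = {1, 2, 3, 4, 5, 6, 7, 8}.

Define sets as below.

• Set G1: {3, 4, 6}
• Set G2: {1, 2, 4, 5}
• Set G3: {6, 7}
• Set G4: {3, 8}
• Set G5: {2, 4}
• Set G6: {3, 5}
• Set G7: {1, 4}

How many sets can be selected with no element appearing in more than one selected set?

3

G3, G5, G6 are pairwise disjoint (G3={6,7}; G5={2,4}; G6={3,5}).
Every remaining set overlaps one of these, and no 4 of the listed sets are pairwise disjoint, so 3 is the maximum.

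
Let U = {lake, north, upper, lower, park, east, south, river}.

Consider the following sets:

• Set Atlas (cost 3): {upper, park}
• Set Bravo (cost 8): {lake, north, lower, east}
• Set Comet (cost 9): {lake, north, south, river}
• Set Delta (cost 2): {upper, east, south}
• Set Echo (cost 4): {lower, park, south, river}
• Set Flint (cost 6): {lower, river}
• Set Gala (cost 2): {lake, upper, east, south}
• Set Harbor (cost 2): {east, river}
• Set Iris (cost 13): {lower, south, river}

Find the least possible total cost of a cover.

Bravo, Delta, Echo together cover every point (Bravo ∪ Delta ∪ Echo = {lake, north, upper, lower, park, east, south, river}); total cost 8 + 2 + 4 = 14.
No covering selection has total cost below 14.

14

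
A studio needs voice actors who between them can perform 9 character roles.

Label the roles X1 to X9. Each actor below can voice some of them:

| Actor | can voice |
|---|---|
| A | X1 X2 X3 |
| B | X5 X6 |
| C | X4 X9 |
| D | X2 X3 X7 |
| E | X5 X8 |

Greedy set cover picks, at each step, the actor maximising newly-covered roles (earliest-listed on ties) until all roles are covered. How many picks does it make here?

Greedy: pick A (covers 3 new) → pick B (covers 2 new) → pick C (covers 2 new) → pick D (covers 1 new) → pick E (covers 1 new). Total picks: 5.

5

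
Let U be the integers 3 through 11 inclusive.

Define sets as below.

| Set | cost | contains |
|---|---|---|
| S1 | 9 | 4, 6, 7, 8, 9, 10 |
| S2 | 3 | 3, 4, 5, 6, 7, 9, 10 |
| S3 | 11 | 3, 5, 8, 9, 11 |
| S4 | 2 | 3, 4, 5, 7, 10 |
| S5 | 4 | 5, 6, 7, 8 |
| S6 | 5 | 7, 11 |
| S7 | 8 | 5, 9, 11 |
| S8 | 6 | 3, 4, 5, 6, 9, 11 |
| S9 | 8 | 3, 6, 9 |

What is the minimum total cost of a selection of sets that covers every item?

12

S4, S5, S8 together cover every item (S4 ∪ S5 ∪ S8 = {3, 4, 5, 6, 7, 8, 9, 10, 11}); total cost 2 + 4 + 6 = 12.
The greedy pick S4, S2, S5, S6 costs 14; no covering selection beats 12.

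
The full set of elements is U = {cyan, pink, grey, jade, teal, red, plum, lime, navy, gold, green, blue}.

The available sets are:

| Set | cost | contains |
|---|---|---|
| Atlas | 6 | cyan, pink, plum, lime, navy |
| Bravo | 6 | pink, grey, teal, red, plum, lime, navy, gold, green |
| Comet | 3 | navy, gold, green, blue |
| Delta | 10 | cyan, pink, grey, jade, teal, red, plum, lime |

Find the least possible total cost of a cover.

Comet, Delta together cover every element (Comet ∪ Delta = {cyan, pink, grey, jade, teal, red, plum, lime, navy, gold, green, blue}); total cost 3 + 10 = 13.
The greedy pick Bravo, Comet, Delta costs 19; no covering selection beats 13.

13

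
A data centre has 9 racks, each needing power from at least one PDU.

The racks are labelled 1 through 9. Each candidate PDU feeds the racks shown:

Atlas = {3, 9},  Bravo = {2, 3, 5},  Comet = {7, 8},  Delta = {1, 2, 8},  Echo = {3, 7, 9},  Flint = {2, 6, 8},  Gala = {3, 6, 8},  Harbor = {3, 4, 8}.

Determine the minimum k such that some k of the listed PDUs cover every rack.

Take {Bravo, Delta, Echo, Flint, Harbor}. Their union is {1, 2, 3, 4, 5, 6, 7, 8, 9}, which is all 9 racks.
No 4 of the 8 PDUs cover everything (all 70 combinations miss at least one rack), so 5 is optimal.

5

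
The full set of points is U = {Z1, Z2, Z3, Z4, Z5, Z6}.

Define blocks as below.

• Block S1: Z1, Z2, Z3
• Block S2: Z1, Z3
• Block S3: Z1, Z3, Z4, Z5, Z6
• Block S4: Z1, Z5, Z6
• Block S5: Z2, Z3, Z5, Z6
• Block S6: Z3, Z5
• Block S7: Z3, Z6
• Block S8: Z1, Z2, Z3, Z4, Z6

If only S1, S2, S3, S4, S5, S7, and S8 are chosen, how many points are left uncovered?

0

Union of S1, S2, S3, S4, S5, S7, S8 = {Z1, Z2, Z3, Z4, Z5, Z6} — that's every point, so 0 are uncovered.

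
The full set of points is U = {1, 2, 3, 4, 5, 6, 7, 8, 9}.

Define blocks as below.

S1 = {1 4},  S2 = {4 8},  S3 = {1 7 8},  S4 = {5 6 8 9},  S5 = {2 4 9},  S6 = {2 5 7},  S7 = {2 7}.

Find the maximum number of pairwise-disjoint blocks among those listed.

S1, S4, S7 are pairwise disjoint (S1={1,4}; S4={5,6,8,9}; S7={2,7}).
Every remaining block overlaps one of these, and no 4 of the listed blocks are pairwise disjoint, so 3 is the maximum.

3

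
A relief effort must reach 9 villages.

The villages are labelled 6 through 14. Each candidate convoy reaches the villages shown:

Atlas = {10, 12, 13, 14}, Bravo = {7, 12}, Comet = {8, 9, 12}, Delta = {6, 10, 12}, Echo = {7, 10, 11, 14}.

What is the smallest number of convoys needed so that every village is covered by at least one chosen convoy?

Atlas and Comet and Delta and Echo together: Atlas ∪ Comet ∪ Delta ∪ Echo = {6, 7, 8, 9, 10, 11, 12, 13, 14} — every village is covered.
Only Atlas contains 13, so Atlas is forced; the remaining 5 villages need at least 3 more convoys (each remaining convoy adds at most 2) — so at least 4 convoys are needed, and 4 is optimal.

4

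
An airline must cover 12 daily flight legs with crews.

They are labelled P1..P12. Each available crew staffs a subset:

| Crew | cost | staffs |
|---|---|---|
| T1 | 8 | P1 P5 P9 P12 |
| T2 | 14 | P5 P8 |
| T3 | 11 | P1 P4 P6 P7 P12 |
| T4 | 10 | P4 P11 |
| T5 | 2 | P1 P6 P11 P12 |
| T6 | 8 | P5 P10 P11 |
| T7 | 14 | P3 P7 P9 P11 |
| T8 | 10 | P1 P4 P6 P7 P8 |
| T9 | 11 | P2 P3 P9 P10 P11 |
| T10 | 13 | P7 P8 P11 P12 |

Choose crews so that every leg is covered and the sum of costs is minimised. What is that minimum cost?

29

T1, T8, T9 together cover every leg (T1 ∪ T8 ∪ T9 = {P1, P2, P3, P4, P5, P6, P7, P8, P9, P10, P11, P12}); total cost 8 + 10 + 11 = 29.
The greedy pick T5, T9, T8, T1 costs 31; no covering selection beats 29.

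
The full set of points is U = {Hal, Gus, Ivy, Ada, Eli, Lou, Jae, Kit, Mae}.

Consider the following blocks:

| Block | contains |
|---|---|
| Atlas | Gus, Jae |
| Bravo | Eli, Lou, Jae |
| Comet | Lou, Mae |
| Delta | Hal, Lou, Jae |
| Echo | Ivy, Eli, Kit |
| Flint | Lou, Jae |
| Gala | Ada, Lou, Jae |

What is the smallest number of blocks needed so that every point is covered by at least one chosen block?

5

Take {Atlas, Comet, Delta, Echo, Gala}. Their union is {Hal, Gus, Ivy, Ada, Eli, Lou, Jae, Kit, Mae}, which is all 9 points.
No 4 of the 7 blocks cover everything (all 35 combinations miss at least one point), so 5 is optimal.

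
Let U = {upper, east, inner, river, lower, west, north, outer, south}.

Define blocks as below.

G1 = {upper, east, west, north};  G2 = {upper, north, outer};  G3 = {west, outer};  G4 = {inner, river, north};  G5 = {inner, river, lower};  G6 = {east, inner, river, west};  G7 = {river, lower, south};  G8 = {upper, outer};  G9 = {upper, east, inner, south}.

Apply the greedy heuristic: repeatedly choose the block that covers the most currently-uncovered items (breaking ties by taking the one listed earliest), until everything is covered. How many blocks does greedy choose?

4

Greedy: pick G1 (covers 4 new) → pick G5 (covers 3 new) → pick G2 (covers 1 new) → pick G7 (covers 1 new). Total picks: 4.
(The true minimum cover uses only 3 blocks, so greedy is not optimal here.)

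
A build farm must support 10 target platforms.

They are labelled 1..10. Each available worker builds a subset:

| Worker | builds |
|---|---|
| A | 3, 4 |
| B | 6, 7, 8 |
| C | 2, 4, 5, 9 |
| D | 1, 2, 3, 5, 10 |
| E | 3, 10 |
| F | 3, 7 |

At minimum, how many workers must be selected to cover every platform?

3

Take {B, C, D}. Their union is {1, 2, 3, 4, 5, 6, 7, 8, 9, 10}, which is all 10 platforms.
Only D contains 1, so D is forced; the remaining 5 platforms need at least 2 more workers (each remaining worker adds at most 3) — so at least 3 workers are needed, and 3 is optimal.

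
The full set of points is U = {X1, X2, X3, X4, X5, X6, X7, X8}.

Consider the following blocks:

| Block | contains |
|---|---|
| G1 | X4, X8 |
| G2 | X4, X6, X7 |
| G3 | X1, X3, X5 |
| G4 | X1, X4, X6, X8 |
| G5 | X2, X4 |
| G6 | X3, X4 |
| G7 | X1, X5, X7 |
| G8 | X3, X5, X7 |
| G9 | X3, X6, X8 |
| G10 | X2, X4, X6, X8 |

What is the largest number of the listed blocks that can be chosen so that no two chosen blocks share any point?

3

G5, G7, G9 are pairwise disjoint (G5={X2,X4}; G7={X1,X5,X7}; G9={X3,X6,X8}).
Every remaining block overlaps one of these, and no 4 of the listed blocks are pairwise disjoint, so 3 is the maximum.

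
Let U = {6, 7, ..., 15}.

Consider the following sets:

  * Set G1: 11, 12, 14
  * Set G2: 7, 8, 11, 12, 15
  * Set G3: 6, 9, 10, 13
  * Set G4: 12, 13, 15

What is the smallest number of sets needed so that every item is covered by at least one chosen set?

G1 and G2 and G3 together: G1 ∪ G2 ∪ G3 = {6, 7, 8, 9, 10, 11, 12, 13, 14, 15} — every item is covered.
Only G3 contains 6, so G3 is forced; the remaining 6 items need at least 2 more sets (each remaining set adds at most 5) — so at least 3 sets are needed, and 3 is optimal.

3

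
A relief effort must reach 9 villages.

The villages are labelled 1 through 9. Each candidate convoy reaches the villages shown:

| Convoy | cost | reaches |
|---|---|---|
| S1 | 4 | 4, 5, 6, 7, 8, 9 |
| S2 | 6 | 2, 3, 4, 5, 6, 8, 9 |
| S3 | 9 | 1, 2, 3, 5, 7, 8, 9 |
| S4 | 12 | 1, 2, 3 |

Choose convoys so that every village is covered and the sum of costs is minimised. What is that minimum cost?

13

S1, S3 together cover every village (S1 ∪ S3 = {1, 2, 3, 4, 5, 6, 7, 8, 9}); total cost 4 + 9 = 13.
The greedy pick S1, S2, S3 costs 19; no covering selection beats 13.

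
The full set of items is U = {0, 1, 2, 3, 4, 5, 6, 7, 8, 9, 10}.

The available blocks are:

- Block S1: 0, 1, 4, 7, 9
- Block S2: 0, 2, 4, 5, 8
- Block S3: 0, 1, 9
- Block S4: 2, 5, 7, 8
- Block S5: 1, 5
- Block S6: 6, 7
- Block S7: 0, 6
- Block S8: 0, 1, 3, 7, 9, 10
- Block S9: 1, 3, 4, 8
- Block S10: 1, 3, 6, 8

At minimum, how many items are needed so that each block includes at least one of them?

3

Take H = {1, 2, 6}. Each listed block contains at least one of these, so H is a hitting set of size 3.
No choice of 2 items meets every block, so 3 is the minimum.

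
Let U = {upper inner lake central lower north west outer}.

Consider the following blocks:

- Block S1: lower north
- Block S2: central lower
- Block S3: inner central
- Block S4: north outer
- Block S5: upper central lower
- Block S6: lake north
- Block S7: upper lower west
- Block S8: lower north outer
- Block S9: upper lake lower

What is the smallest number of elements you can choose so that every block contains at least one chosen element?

3

Take H = {inner, lower, north}. Each listed block contains at least one of these, so H is a hitting set of size 3.
The blocks S3, S4, S9 are pairwise disjoint, so any hitting set needs a separate element for each — at least 3. Hence 3 is optimal.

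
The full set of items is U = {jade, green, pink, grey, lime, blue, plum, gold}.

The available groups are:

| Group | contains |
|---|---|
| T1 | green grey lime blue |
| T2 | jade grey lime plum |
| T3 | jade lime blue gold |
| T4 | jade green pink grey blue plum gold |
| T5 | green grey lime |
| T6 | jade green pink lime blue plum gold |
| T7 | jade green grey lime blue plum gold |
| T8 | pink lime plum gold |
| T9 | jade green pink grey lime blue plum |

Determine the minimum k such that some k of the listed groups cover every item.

T1 and T4 together: T1 ∪ T4 = {jade, green, pink, grey, lime, blue, plum, gold} — every item is covered.
No single group has all 8 items (the largest, T4, has 7), so 2 is optimal.

2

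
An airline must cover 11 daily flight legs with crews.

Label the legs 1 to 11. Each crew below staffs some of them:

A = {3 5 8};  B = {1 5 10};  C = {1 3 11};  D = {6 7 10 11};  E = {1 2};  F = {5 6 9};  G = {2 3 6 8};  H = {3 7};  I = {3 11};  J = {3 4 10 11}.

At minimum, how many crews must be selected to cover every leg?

D and E and F and G and J together: D ∪ E ∪ F ∪ G ∪ J = {1, 2, 3, 4, 5, 6, 7, 8, 9, 10, 11} — every leg is covered.
No 4 of the 10 crews cover everything (all 210 combinations miss at least one leg), so 5 is optimal.

5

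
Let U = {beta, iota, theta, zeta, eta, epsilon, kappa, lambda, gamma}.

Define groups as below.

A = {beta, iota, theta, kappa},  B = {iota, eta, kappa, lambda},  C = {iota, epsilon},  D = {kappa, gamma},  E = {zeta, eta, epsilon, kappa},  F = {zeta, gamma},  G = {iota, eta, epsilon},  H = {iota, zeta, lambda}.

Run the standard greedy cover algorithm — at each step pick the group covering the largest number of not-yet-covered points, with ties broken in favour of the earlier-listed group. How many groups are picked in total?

4

Greedy: pick A (covers 4 new) → pick E (covers 3 new) → pick B (covers 1 new) → pick D (covers 1 new). Total picks: 4.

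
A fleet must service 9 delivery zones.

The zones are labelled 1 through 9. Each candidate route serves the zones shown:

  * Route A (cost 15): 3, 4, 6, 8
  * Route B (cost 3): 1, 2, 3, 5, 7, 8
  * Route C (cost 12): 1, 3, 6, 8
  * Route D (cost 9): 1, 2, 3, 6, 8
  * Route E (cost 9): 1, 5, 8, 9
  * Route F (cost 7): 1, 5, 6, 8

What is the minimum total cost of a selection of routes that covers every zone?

27

A, B, E together cover every zone (A ∪ B ∪ E = {1, 2, 3, 4, 5, 6, 7, 8, 9}); total cost 15 + 3 + 9 = 27.
The greedy pick B, F, E, A costs 34; no covering selection beats 27.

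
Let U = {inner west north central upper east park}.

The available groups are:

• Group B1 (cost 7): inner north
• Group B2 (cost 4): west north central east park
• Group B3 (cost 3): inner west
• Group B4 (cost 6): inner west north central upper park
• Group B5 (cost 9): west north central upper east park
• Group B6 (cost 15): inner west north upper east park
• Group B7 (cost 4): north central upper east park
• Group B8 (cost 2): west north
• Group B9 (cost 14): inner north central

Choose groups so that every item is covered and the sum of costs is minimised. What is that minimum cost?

B3, B7 together cover every item (B3 ∪ B7 = {inner, west, north, central, upper, east, park}); total cost 3 + 4 = 7.
The greedy pick B2, B3, B7 costs 11; no covering selection beats 7.

7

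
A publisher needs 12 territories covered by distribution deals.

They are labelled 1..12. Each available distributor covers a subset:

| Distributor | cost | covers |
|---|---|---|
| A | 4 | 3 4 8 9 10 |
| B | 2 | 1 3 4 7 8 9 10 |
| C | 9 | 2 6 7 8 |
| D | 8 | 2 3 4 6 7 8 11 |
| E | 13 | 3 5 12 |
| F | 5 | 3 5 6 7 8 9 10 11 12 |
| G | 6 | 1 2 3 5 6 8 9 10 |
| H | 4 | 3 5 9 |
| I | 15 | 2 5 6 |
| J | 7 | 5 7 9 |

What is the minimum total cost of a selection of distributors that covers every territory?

B, F, G together cover every territory (B ∪ F ∪ G = {1, 2, 3, 4, 5, 6, 7, 8, 9, 10, 11, 12}); total cost 2 + 5 + 6 = 13.
No covering selection has total cost below 13.

13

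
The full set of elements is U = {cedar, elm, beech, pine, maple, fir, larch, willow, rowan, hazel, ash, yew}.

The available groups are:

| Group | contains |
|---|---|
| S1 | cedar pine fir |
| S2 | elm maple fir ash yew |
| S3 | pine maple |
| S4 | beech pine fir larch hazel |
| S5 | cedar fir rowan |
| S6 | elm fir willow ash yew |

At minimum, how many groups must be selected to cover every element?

4

Take {S3, S4, S5, S6}. Their union is {cedar, elm, beech, pine, maple, fir, larch, willow, rowan, hazel, ash, yew}, which is all 12 elements.
Only S5 contains rowan, so S5 is forced; the remaining 9 elements need at least 3 more groups (each remaining group adds at most 4) — so at least 4 groups are needed, and 4 is optimal.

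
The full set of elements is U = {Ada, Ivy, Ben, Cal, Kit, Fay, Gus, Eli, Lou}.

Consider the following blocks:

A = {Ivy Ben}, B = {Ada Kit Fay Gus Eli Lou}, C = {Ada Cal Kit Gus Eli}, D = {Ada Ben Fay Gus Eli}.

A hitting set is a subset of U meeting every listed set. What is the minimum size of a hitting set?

2

H = {Ben, Gus} meets every block (each contains at least one member of H), and |H| = 2.
The blocks A, B are pairwise disjoint, so any hitting set needs a separate element for each — at least 2. Hence 2 is optimal.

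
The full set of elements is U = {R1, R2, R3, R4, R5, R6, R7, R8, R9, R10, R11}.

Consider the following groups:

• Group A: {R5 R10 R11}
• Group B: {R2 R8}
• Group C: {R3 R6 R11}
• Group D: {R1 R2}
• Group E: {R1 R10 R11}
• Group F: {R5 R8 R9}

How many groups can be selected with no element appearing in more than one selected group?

3

C, D, F are pairwise disjoint (C={R3,R6,R11}; D={R1,R2}; F={R5,R8,R9}).
Every remaining group overlaps one of these, and no 4 of the listed groups are pairwise disjoint, so 3 is the maximum.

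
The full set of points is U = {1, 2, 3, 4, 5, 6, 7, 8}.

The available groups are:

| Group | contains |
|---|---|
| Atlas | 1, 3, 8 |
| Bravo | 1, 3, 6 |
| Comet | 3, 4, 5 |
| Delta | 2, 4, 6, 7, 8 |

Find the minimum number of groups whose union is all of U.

Atlas, Comet, and Delta cover everything between them: the union {1, 2, 3, 4, 5, 6, 7, 8} is all of U.
Only Delta contains 2, so Delta is forced; the remaining 3 points need at least 2 more groups (each remaining group adds at most 2) — so at least 3 groups are needed, and 3 is optimal.

3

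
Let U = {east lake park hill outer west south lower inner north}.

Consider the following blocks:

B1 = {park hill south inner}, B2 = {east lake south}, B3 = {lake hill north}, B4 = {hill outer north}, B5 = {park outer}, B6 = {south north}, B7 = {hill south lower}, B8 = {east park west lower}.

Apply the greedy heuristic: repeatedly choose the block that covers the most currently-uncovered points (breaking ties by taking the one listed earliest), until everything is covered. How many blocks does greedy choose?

Greedy: pick B1 (covers 4 new) → pick B8 (covers 3 new) → pick B3 (covers 2 new) → pick B4 (covers 1 new). Total picks: 4.

4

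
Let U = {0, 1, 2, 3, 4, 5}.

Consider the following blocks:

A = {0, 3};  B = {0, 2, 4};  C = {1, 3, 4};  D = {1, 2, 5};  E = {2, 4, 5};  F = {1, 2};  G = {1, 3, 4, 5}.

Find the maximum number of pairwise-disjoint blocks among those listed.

A, E are pairwise disjoint (A={0,3}; E={2,4,5}).
Every remaining block overlaps one of these, and no 3 of the listed blocks are pairwise disjoint, so 2 is the maximum.

2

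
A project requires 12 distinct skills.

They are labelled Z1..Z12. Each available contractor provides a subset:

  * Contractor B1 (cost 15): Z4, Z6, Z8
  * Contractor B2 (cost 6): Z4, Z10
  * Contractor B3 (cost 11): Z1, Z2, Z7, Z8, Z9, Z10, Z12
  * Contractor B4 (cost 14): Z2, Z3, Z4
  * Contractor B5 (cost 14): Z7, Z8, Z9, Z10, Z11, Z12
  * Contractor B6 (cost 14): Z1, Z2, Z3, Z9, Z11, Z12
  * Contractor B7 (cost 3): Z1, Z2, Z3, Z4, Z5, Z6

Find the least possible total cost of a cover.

B5, B7 together cover every skill (B5 ∪ B7 = {Z1, Z2, Z3, Z4, Z5, Z6, Z7, Z8, Z9, Z10, Z11, Z12}); total cost 14 + 3 = 17.
The greedy pick B7, B3, B5 costs 28; no covering selection beats 17.

17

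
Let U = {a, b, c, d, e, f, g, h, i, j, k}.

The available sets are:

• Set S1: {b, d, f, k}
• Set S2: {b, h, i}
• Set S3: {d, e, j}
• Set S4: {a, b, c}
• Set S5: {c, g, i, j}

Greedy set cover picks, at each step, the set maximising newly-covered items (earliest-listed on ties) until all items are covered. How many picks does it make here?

Greedy: pick S1 (covers 4 new) → pick S5 (covers 4 new) → pick S2 (covers 1 new) → pick S3 (covers 1 new) → pick S4 (covers 1 new). Total picks: 5.

5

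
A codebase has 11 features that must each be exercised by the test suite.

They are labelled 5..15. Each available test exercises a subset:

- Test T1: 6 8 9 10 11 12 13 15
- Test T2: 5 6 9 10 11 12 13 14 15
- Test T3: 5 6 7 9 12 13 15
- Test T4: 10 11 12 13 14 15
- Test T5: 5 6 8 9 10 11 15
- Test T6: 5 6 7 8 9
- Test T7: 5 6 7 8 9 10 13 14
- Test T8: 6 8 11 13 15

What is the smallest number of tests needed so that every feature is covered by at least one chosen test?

Take {T1, T7}. Their union is {5, 6, 7, 8, 9, 10, 11, 12, 13, 14, 15}, which is all 11 features.
No single test has all 11 features (the largest, T2, has 9), so 2 is optimal.

2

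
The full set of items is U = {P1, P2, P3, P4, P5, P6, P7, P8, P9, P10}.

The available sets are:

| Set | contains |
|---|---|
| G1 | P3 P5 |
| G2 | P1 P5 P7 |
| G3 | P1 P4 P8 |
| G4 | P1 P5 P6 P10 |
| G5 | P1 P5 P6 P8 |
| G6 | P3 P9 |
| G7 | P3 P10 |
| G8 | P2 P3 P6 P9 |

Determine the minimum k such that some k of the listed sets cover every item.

G2 and G3 and G4 and G8 together: G2 ∪ G3 ∪ G4 ∪ G8 = {P1, P2, P3, P4, P5, P6, P7, P8, P9, P10} — every item is covered.
No 3 of the 8 sets cover everything (all 56 combinations miss at least one item), so 4 is optimal.

4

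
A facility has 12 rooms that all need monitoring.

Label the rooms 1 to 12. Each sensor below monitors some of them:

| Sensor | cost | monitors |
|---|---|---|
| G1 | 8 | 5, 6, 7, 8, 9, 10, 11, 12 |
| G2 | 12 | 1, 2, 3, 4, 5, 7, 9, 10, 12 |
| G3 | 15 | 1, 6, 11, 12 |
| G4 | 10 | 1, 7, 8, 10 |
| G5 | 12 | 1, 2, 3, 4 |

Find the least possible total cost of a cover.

20

G1, G2 together cover every room (G1 ∪ G2 = {1, 2, 3, 4, 5, 6, 7, 8, 9, 10, 11, 12}); total cost 8 + 12 = 20.
No covering selection has total cost below 20.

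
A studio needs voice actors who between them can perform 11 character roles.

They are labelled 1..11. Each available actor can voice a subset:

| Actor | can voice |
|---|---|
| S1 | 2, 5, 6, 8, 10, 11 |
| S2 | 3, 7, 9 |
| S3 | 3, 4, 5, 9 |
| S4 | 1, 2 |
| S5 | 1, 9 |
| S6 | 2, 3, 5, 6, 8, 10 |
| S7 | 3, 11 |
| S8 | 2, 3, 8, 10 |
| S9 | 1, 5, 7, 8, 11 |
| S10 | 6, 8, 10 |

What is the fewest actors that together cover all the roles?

S3 and S6 and S9 together: S3 ∪ S6 ∪ S9 = {1, 2, 3, 4, 5, 6, 7, 8, 9, 10, 11} — every role is covered.
Only S3 contains 4, so S3 is forced; the remaining 7 roles need at least 2 more actors (each remaining actor adds at most 5) — so at least 3 actors are needed, and 3 is optimal.

3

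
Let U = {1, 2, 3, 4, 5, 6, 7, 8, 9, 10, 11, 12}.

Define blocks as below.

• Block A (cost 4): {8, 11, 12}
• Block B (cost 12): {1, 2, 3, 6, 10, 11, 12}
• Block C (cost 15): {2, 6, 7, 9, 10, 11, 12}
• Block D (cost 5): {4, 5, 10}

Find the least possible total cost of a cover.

36

A, B, C, D together cover every element (A ∪ B ∪ C ∪ D = {1, 2, 3, 4, 5, 6, 7, 8, 9, 10, 11, 12}); total cost 4 + 12 + 15 + 5 = 36.
No covering selection has total cost below 36.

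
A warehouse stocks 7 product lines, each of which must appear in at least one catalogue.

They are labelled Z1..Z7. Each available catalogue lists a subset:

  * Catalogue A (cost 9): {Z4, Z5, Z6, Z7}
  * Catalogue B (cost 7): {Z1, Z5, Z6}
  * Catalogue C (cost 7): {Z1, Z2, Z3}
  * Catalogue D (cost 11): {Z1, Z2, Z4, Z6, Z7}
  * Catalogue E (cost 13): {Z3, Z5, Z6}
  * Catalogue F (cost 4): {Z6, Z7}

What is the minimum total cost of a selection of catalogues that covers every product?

16

A, C together cover every product (A ∪ C = {Z1, Z2, Z3, Z4, Z5, Z6, Z7}); total cost 9 + 7 = 16.
The greedy pick F, C, A costs 20; no covering selection beats 16.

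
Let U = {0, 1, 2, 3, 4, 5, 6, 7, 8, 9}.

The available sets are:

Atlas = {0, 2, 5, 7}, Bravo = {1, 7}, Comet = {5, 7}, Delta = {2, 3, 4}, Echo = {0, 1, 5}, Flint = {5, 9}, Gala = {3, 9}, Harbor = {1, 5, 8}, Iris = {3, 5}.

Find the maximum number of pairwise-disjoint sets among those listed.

3

Bravo, Delta, Flint are pairwise disjoint (Bravo={1,7}; Delta={2,3,4}; Flint={5,9}).
Every remaining set overlaps one of these, and no 4 of the listed sets are pairwise disjoint, so 3 is the maximum.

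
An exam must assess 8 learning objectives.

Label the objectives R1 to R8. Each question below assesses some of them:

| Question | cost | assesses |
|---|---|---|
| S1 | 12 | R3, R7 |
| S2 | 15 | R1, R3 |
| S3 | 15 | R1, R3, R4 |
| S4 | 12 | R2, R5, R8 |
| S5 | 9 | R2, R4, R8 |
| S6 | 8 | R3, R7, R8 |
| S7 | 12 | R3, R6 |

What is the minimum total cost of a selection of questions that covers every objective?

S3, S4, S6, S7 together cover every objective (S3 ∪ S4 ∪ S6 ∪ S7 = {R1, R2, R3, R4, R5, R6, R7, R8}); total cost 15 + 12 + 8 + 12 = 47.
The greedy pick S6, S5, S4, S7, S2 costs 56; no covering selection beats 47.

47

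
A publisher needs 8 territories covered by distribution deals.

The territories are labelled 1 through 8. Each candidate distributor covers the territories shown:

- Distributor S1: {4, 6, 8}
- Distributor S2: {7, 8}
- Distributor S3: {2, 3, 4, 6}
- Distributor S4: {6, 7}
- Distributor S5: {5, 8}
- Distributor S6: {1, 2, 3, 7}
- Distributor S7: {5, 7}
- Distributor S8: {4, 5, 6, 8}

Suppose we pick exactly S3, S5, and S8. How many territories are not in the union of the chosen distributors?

2

Union of S3, S5, S8 = {2, 3, 4, 5, 6, 8}.
Not covered: 1, 7 — 2 territories.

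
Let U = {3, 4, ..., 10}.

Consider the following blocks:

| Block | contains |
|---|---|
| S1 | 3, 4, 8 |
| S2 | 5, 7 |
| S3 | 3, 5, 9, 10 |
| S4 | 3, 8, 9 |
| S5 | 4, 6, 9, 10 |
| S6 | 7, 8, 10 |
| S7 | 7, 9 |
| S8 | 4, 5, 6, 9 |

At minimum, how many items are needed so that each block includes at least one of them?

H = {7, 8, 9} meets every block (each contains at least one member of H), and |H| = 3.
No choice of 2 items meets every block, so 3 is the minimum.

3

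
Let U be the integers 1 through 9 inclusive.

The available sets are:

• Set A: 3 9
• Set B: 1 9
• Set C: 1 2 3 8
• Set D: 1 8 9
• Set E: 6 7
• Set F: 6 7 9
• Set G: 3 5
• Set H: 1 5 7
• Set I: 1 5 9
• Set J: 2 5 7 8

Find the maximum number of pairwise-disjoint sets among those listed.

3

B, E, G are pairwise disjoint (B={1,9}; E={6,7}; G={3,5}).
Every remaining set overlaps one of these, and no 4 of the listed sets are pairwise disjoint, so 3 is the maximum.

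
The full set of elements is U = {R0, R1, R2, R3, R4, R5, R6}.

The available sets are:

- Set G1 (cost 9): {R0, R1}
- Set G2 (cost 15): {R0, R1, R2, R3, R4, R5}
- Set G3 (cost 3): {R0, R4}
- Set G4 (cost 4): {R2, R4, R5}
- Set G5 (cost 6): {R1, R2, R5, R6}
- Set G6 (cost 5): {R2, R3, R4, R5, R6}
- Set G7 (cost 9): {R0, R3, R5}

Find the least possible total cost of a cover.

14

G1, G6 together cover every element (G1 ∪ G6 = {R0, R1, R2, R3, R4, R5, R6}); total cost 9 + 5 = 14.
No covering selection has total cost below 14.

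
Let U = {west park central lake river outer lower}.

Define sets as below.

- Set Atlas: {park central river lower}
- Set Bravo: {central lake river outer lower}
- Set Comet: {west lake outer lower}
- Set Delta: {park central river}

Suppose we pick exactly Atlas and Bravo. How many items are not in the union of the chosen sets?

1

Union of Atlas, Bravo = {park, central, lake, river, outer, lower}.
Not covered: west — 1 item.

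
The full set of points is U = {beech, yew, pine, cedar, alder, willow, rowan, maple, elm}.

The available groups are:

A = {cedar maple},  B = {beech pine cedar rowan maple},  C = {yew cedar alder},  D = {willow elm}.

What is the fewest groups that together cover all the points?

3

Take {B, C, D}. Their union is {beech, yew, pine, cedar, alder, willow, rowan, maple, elm}, which is all 9 points.
Only B contains beech, so B is forced; the remaining 4 points need at least 2 more groups (each remaining group adds at most 2) — so at least 3 groups are needed, and 3 is optimal.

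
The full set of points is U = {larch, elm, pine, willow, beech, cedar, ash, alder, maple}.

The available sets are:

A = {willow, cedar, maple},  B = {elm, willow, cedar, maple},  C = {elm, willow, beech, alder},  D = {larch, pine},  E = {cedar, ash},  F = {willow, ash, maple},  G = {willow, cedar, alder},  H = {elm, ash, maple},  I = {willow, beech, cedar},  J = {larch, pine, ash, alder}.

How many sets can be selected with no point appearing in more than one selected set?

3

D, G, H are pairwise disjoint (D={larch,pine}; G={willow,cedar,alder}; H={elm,ash,maple}).
Every remaining set overlaps one of these, and no 4 of the listed sets are pairwise disjoint, so 3 is the maximum.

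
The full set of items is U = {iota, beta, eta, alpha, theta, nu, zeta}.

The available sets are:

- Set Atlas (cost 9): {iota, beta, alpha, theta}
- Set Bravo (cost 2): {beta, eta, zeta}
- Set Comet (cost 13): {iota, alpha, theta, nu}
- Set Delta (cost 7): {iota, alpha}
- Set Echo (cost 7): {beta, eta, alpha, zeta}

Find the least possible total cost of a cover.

15

Bravo, Comet together cover every item (Bravo ∪ Comet = {iota, beta, eta, alpha, theta, nu, zeta}); total cost 2 + 13 = 15.
The greedy pick Bravo, Atlas, Comet costs 24; no covering selection beats 15.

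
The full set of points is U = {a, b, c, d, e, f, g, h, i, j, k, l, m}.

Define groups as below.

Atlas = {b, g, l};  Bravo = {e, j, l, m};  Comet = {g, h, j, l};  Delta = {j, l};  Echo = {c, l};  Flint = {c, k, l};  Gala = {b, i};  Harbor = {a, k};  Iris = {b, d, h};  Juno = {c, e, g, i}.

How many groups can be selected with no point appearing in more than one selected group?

Delta, Harbor, Iris, Juno are pairwise disjoint (Delta={j,l}; Harbor={a,k}; Iris={b,d,h}; Juno={c,e,g,i}).
Every remaining group overlaps one of these, and no 5 of the listed groups are pairwise disjoint, so 4 is the maximum.

4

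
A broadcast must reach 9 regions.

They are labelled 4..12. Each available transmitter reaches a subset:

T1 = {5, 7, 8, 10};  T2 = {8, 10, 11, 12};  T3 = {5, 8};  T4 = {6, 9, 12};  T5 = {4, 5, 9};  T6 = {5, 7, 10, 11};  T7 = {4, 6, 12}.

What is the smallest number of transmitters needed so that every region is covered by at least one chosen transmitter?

Take {T2, T4, T6, T7}. Their union is {4, 5, 6, 7, 8, 9, 10, 11, 12}, which is all 9 regions.
No 3 of the 7 transmitters cover everything (all 35 combinations miss at least one region), so 4 is optimal.

4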